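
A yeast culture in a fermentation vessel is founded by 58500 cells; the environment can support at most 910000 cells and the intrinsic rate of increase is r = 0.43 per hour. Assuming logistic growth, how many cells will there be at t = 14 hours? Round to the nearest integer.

A = (K − N₀)/N₀ = (910000 − 58500)/58500 = 14.556.
N(t) = K/(1 + A·e^(−rt)) = 910000/(1 + 14.556×e^(−0.43×14)).
e^(−6.02) = 0.0024297; denominator = 1 + 14.556×0.0024297 = 1.0354.
N = 910000/1.0354 = 878917.

878917 cells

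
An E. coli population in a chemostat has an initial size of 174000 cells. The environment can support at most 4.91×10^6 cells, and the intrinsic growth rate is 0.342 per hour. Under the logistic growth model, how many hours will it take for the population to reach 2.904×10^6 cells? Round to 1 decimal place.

A = (K − N₀)/N₀ = (4.91×10^6 − 174000)/174000 = 27.218.
Solve 4.91×10^6/(1 + 27.218·e^(−0.342t)) = 2.904×10^6: 1 + 27.218·e^(−0.342t) = 1.6908, so e^(−0.342t) = 0.0253788.
−0.342·t = ln(0.0253788) = -3.6738, so t = 3.6738/0.342 = 10.742.

10.7 hours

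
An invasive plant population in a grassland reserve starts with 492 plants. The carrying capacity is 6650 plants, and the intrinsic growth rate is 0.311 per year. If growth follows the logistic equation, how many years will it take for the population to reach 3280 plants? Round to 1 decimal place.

A = (K − N₀)/N₀ = (6650 − 492)/492 = 12.516.
Solve 6650/(1 + 12.516·e^(−0.311t)) = 3280: 1 + 12.516·e^(−0.311t) = 2.0274, so e^(−0.311t) = 0.0820883.
−0.311·t = ln(0.0820883) = -2.5, so t = 2.5/0.311 = 8.0385.

8.0 years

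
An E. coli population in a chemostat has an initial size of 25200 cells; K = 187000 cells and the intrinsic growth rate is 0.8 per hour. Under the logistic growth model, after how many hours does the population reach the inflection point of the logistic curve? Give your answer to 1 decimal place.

Logistic growth is fastest at N = K/2 = 93500.
A = (K − N₀)/N₀ = 6.4206. Set K/(1 + A·e^(−rt)) = K/2 → A·e^(−rt) = 1.
e^(−0.8t) = 1/6.4206 = 0.155748, so t = ln(6.4206)/0.8 = 1.8595/0.8 = 2.3244.

2.3 hours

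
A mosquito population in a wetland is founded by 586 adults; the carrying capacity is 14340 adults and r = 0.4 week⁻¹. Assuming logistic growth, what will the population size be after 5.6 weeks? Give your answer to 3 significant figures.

4100 adults

A = (K − N₀)/N₀ = (14340 − 586)/586 = 23.471.
N(t) = K/(1 + A·e^(−rt)) = 14340/(1 + 23.471×e^(−0.4×5.6)).
e^(−2.24) = 0.10646; denominator = 1 + 23.471×0.10646 = 3.4987.
N = 14340/3.4987 = 4098.68.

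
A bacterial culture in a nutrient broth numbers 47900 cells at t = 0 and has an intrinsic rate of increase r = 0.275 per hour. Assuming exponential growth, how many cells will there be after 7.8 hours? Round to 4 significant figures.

N(t) = N₀·e^(rt) = 47900 × e^(0.275×7.8) = 47900 × e^2.145.
e^2.145 ≈ 8.542, so N ≈ 47900 × 8.542 = 409164.

409200 cells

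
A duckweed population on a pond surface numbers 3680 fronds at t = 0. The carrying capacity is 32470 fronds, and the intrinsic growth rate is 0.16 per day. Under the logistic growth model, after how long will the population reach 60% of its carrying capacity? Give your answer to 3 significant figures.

A = (K − N₀)/N₀ = (32470 − 3680)/3680 = 7.8234.
Solve 32470/(1 + 7.8234·e^(−0.16t)) = 19482: 1 + 7.8234·e^(−0.16t) = 1.6667, so e^(−0.16t) = 0.0852148.
−0.16·t = ln(0.0852148) = -2.4626, so t = 2.4626/0.16 = 15.391.

15.4 days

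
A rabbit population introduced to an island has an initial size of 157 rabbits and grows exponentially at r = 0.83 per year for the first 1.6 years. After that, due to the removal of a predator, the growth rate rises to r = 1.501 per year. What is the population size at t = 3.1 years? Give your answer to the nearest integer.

Phase 1: N(1.6) = 157·e^(0.83×1.6) = 157·e^1.328 = 592.438.
Phase 2 runs for 3.1 − 1.6 = 1.5 years at r = 1.501.
N(3.1) = 592.438·e^(1.501×1.5) = 592.438·e^2.252 = 5629.33.

5629 rabbits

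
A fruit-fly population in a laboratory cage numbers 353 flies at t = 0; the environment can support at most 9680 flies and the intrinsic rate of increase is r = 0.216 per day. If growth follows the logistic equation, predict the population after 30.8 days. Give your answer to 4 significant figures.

9361 flies

A = (K − N₀)/N₀ = (9680 − 353)/353 = 26.422.
N(t) = K/(1 + A·e^(−rt)) = 9680/(1 + 26.422×e^(−0.216×30.8)).
e^(−6.653) = 0.0012904; denominator = 1 + 26.422×0.0012904 = 1.0341.
N = 9680/1.0341 = 9360.84.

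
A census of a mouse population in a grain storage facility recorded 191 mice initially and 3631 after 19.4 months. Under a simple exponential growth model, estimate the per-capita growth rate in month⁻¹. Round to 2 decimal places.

0.15 per month

From N(t) = N₀·e^(rt): e^(r·19.4) = 3631/191 = 19.01.
r·19.4 = ln(19.01) = 2.945, so r = 2.945/19.4 = 0.1518.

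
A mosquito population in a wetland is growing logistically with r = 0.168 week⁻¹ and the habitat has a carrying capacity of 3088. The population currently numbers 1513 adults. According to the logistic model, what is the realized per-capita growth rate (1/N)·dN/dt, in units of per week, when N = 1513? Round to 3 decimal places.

0.086 per week

(1/N)·dN/dt = r(1 − N/K) = 0.168 × (1 − 1513/3088).
= 0.168 × 0.51004 = 0.085687.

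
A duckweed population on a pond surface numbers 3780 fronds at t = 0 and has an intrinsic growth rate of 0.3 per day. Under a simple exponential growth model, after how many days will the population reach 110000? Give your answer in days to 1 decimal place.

11.2 days

Set N₀·e^(rt) = 110000: e^(0.3·t) = 110000/3780 = 29.101.
0.3·t = ln(29.101) = 3.3708, so t = 3.3708/0.3 = 11.236.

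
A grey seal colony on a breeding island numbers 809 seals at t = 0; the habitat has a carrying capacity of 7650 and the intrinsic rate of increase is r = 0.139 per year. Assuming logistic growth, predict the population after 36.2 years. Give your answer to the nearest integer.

7250 seals

A = (K − N₀)/N₀ = (7650 − 809)/809 = 8.4561.
N(t) = K/(1 + A·e^(−rt)) = 7650/(1 + 8.4561×e^(−0.139×36.2)).
e^(−5.032) = 0.0065271; denominator = 1 + 8.4561×0.0065271 = 1.0552.
N = 7650/1.0552 = 7249.85.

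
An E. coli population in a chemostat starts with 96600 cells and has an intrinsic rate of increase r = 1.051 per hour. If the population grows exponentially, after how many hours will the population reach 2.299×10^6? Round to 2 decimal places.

3.02 hours

Set N₀·e^(rt) = 2.299×10^6: e^(1.051·t) = 2.299×10^6/96600 = 23.799.
1.051·t = ln(23.799) = 3.1697, so t = 3.1697/1.051 = 3.0158.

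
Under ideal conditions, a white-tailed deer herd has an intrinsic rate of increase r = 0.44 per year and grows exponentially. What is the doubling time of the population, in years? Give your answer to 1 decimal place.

Doubling time t_d = ln(2)/r = 0.6931/0.44 = 1.5753.

1.6 years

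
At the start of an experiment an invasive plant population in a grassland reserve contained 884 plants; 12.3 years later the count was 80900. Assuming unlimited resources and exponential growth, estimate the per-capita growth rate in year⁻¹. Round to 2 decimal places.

From N(t) = N₀·e^(rt): e^(r·12.3) = 80900/884 = 91.516.
r·12.3 = ln(91.516) = 4.5165, so r = 4.5165/12.3 = 0.3672.

0.37 per year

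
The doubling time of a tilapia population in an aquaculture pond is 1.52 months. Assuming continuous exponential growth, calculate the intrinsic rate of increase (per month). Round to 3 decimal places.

0.456 per month

r = ln(2)/t_d = 0.6931/1.52 = 0.45602.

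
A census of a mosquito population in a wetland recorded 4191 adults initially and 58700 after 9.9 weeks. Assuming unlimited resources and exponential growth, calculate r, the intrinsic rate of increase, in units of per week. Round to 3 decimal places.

0.267 per week

From N(t) = N₀·e^(rt): e^(r·9.9) = 58700/4191 = 14.006.
r·9.9 = ln(14.006) = 2.6395, so r = 2.6395/9.9 = 0.26662.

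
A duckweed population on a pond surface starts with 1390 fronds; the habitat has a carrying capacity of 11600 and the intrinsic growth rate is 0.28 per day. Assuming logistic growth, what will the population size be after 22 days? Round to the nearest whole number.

A = (K − N₀)/N₀ = (11600 − 1390)/1390 = 7.3453.
N(t) = K/(1 + A·e^(−rt)) = 11600/(1 + 7.3453×e^(−0.28×22)).
e^(−6.16) = 0.0021123; denominator = 1 + 7.3453×0.0021123 = 1.0155.
N = 11600/1.0155 = 11422.8.

11423 fronds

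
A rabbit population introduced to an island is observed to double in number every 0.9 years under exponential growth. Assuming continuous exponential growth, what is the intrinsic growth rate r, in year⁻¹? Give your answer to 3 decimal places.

r = ln(2)/t_d = 0.6931/0.9 = 0.77016.

0.770 per year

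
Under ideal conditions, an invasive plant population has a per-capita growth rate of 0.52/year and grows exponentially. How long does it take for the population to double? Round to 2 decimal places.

Doubling time t_d = ln(2)/r = 0.6931/0.52 = 1.333.

1.33 years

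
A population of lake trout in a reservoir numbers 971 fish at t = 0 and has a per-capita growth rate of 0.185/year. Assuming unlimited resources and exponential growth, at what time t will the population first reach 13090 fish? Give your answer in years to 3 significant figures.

14.1 years

Set N₀·e^(rt) = 13090: e^(0.185·t) = 13090/971 = 13.481.
0.185·t = ln(13.481) = 2.6013, so t = 2.6013/0.185 = 14.061.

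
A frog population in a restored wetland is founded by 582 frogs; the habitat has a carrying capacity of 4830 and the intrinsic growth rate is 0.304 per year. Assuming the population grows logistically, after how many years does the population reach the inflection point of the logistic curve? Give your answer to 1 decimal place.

Logistic growth is fastest at N = K/2 = 2415.
A = (K − N₀)/N₀ = 7.299. Set K/(1 + A·e^(−rt)) = K/2 → A·e^(−rt) = 1.
e^(−0.304t) = 1/7.299 = 0.137006, so t = ln(7.299)/0.304 = 1.9877/0.304 = 6.5386.

6.5 years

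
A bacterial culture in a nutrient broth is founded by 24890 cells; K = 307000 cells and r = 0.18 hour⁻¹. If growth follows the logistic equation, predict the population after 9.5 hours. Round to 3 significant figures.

A = (K − N₀)/N₀ = (307000 − 24890)/24890 = 11.334.
N(t) = K/(1 + A·e^(−rt)) = 307000/(1 + 11.334×e^(−0.18×9.5)).
e^(−1.71) = 0.18087; denominator = 1 + 11.334×0.18087 = 3.05.
N = 307000/3.05 = 100656.

101000 cells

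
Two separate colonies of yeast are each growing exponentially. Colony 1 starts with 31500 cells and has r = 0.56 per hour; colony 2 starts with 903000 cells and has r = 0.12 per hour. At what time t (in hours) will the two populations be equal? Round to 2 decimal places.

7.63 hours

Set 31500·e^(0.56t) = 903000·e^(0.12t).
e^((0.56 − 0.12)t) = 903000/31500 → e^(0.44·t) = 28.667.
0.44·t = ln(28.667) = 3.3557, so t = 3.3557/0.44 = 7.6267.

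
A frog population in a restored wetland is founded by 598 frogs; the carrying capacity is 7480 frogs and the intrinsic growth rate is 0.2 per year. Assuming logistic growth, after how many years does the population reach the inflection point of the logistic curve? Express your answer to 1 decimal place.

12.2 years

Logistic growth is fastest at N = K/2 = 3740.
A = (K − N₀)/N₀ = 11.508. Set K/(1 + A·e^(−rt)) = K/2 → A·e^(−rt) = 1.
e^(−0.2t) = 1/11.508 = 0.0868933, so t = ln(11.508)/0.2 = 2.4431/0.2 = 12.215.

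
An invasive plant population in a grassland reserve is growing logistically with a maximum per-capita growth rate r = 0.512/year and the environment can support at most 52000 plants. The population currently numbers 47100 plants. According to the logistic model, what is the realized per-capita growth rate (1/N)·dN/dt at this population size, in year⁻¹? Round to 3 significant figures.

(1/N)·dN/dt = r(1 − N/K) = 0.512 × (1 − 47100/52000).
= 0.512 × 0.094231 = 0.048246.

0.0482 per year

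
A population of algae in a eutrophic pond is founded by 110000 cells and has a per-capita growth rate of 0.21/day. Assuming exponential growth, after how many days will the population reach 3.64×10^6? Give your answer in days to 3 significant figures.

Set N₀·e^(rt) = 3.64×10^6: e^(0.21·t) = 3.64×10^6/110000 = 33.091.
0.21·t = ln(33.091) = 3.4993, so t = 3.4993/0.21 = 16.663.

16.7 days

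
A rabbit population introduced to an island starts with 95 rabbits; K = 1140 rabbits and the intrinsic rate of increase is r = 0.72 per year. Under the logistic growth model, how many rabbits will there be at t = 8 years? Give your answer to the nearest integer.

A = (K − N₀)/N₀ = (1140 − 95)/95 = 11.
N(t) = K/(1 + A·e^(−rt)) = 1140/(1 + 11×e^(−0.72×8)).
e^(−5.76) = 0.0031511; denominator = 1 + 11×0.0031511 = 1.0347.
N = 1140/1.0347 = 1101.81.

1102 rabbits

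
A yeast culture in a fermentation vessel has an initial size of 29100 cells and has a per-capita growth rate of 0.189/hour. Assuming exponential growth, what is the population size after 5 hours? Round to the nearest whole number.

74869 cells

N(t) = N₀·e^(rt) = 29100 × e^(0.189×5) = 29100 × e^0.945.
e^0.945 ≈ 2.5728, so N ≈ 29100 × 2.5728 = 74868.9.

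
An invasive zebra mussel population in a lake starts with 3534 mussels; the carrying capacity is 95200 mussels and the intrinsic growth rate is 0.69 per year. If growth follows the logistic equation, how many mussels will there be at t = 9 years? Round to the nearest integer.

90484 mussels

A = (K − N₀)/N₀ = (95200 − 3534)/3534 = 25.938.
N(t) = K/(1 + A·e^(−rt)) = 95200/(1 + 25.938×e^(−0.69×9)).
e^(−6.21) = 0.0020092; denominator = 1 + 25.938×0.0020092 = 1.0521.
N = 95200/1.0521 = 90484.3.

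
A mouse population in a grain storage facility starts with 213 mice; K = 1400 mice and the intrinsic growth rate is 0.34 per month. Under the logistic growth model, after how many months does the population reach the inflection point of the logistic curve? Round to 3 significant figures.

Logistic growth is fastest at N = K/2 = 700.
A = (K − N₀)/N₀ = 5.5728. Set K/(1 + A·e^(−rt)) = K/2 → A·e^(−rt) = 1.
e^(−0.34t) = 1/5.5728 = 0.179444, so t = ln(5.5728)/0.34 = 1.7179/0.34 = 5.0526.

5.05 months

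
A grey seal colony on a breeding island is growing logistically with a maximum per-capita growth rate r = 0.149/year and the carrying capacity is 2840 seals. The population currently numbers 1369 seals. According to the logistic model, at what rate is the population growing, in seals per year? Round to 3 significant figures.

106 seals per year

dN/dt = rN(1 − N/K) = 0.149 × 1369 × (1 − 1369/2840).
1 − 1369/2840 = 0.51796; dN/dt = 0.149 × 1369 × 0.51796 = 105.65.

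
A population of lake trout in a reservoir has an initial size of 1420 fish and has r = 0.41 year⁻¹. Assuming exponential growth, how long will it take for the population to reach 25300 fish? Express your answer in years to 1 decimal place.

Set N₀·e^(rt) = 25300: e^(0.41·t) = 25300/1420 = 17.817.
0.41·t = ln(17.817) = 2.8801, so t = 2.8801/0.41 = 7.0248.

7.0 years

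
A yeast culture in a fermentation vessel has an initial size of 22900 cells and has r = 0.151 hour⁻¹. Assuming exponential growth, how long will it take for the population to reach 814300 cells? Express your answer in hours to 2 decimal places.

Set N₀·e^(rt) = 814300: e^(0.151·t) = 814300/22900 = 35.559.
0.151·t = ln(35.559) = 3.5712, so t = 3.5712/0.151 = 23.65.

23.65 hours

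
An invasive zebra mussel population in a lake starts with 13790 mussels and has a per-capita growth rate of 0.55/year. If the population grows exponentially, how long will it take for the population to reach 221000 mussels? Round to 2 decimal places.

5.04 years

Set N₀·e^(rt) = 221000: e^(0.55·t) = 221000/13790 = 16.026.
0.55·t = ln(16.026) = 2.7742, so t = 2.7742/0.55 = 5.044.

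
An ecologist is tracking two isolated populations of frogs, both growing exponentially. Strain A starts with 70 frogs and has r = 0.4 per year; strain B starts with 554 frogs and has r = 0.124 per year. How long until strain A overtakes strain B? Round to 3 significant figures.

7.50 years

Set 70·e^(0.4t) = 554·e^(0.124t).
e^((0.4 − 0.124)t) = 554/70 → e^(0.276·t) = 7.9143.
0.276·t = ln(7.9143) = 2.0687, so t = 2.0687/0.276 = 7.4952.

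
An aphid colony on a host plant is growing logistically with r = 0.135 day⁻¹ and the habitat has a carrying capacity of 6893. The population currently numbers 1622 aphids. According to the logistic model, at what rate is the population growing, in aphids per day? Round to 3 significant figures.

dN/dt = rN(1 − N/K) = 0.135 × 1622 × (1 − 1622/6893).
1 − 1622/6893 = 0.76469; dN/dt = 0.135 × 1622 × 0.76469 = 167.44.

167 aphids per day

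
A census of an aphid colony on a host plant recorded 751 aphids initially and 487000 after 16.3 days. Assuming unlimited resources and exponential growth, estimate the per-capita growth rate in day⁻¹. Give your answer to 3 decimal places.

From N(t) = N₀·e^(rt): e^(r·16.3) = 487000/751 = 648.47.
r·16.3 = ln(648.47) = 6.4746, so r = 6.4746/16.3 = 0.39722.

0.397 per day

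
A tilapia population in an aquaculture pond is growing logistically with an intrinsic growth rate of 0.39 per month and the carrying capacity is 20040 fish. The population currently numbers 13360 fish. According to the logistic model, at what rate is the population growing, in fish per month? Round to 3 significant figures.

dN/dt = rN(1 − N/K) = 0.39 × 13360 × (1 − 13360/20040).
1 − 13360/20040 = 0.33333; dN/dt = 0.39 × 13360 × 0.33333 = 1736.8.

1740 fish per month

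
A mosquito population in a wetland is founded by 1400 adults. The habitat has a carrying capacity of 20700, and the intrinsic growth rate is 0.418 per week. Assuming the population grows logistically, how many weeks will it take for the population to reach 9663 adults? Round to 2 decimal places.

A = (K − N₀)/N₀ = (20700 − 1400)/1400 = 13.786.
Solve 20700/(1 + 13.786·e^(−0.418t)) = 9663: 1 + 13.786·e^(−0.418t) = 2.1422, so e^(−0.418t) = 0.0828533.
−0.418·t = ln(0.0828533) = -2.4907, so t = 2.4907/0.418 = 5.9586.

5.96 weeks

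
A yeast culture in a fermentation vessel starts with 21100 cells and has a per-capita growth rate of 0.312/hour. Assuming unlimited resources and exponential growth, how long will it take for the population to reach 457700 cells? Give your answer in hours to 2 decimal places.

Set N₀·e^(rt) = 457700: e^(0.312·t) = 457700/21100 = 21.692.
0.312·t = ln(21.692) = 3.0769, so t = 3.0769/0.312 = 9.862.

9.86 hours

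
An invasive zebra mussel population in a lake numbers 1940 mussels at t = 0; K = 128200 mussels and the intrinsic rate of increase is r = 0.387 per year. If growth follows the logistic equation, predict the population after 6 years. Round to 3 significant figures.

A = (K − N₀)/N₀ = (128200 − 1940)/1940 = 65.082.
N(t) = K/(1 + A·e^(−rt)) = 128200/(1 + 65.082×e^(−0.387×6)).
e^(−2.322) = 0.098077; denominator = 1 + 65.082×0.098077 = 7.3831.
N = 128200/7.3831 = 17364.

17400 mussels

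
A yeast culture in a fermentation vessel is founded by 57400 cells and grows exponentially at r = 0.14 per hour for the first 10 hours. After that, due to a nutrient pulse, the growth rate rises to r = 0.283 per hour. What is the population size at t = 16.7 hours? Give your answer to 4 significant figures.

1550000 cells

Phase 1: N(10) = 57400·e^(0.14×10) = 57400·e^1.4 = 232768.
Phase 2 runs for 16.7 − 10 = 6.7 hours at r = 0.283.
N(16.7) = 232768·e^(0.283×6.7) = 232768·e^1.896 = 1.550208×10^6.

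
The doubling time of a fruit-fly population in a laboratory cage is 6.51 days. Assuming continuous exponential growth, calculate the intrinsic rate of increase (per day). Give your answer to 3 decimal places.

r = ln(2)/t_d = 0.6931/6.51 = 0.10647.

0.106 per day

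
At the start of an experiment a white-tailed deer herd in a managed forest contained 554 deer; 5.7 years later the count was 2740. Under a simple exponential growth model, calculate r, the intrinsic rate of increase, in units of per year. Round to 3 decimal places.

From N(t) = N₀·e^(rt): e^(r·5.7) = 2740/554 = 4.9458.
r·5.7 = ln(4.9458) = 1.5985, so r = 1.5985/5.7 = 0.28045.

0.280 per year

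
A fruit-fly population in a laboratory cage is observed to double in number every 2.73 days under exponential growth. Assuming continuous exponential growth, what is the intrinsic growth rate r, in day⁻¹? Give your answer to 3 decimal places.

0.254 per day

r = ln(2)/t_d = 0.6931/2.73 = 0.2539.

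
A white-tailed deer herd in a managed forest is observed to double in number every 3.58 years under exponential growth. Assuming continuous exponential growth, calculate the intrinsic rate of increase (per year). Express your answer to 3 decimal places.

r = ln(2)/t_d = 0.6931/3.58 = 0.19362.

0.194 per year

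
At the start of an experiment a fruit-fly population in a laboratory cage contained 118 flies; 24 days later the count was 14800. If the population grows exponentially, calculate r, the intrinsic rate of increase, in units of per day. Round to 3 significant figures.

From N(t) = N₀·e^(rt): e^(r·24) = 14800/118 = 125.42.
r·24 = ln(125.42) = 4.8317, so r = 4.8317/24 = 0.20132.

0.201 per day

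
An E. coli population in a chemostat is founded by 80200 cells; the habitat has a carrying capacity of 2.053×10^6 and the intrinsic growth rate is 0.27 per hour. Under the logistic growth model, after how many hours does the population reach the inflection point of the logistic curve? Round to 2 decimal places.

11.86 hours

Logistic growth is fastest at N = K/2 = 1.0265×10^6.
A = (K − N₀)/N₀ = 24.599. Set K/(1 + A·e^(−rt)) = K/2 → A·e^(−rt) = 1.
e^(−0.27t) = 1/24.599 = 0.0406529, so t = ln(24.599)/0.27 = 3.2027/0.27 = 11.862.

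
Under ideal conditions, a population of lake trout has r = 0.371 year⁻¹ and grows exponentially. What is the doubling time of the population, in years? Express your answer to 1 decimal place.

Doubling time t_d = ln(2)/r = 0.6931/0.371 = 1.8683.

1.9 years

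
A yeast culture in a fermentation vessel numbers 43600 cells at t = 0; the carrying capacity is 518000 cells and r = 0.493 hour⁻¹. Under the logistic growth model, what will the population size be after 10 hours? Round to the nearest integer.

A = (K − N₀)/N₀ = (518000 − 43600)/43600 = 10.881.
N(t) = K/(1 + A·e^(−rt)) = 518000/(1 + 10.881×e^(−0.493×10)).
e^(−4.93) = 0.0072265; denominator = 1 + 10.881×0.0072265 = 1.0786.
N = 518000/1.0786 = 480239.

480239 cells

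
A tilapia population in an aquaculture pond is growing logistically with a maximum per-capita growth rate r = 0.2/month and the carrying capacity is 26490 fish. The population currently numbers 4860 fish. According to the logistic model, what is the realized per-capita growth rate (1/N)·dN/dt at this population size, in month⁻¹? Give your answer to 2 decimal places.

0.16 per month

(1/N)·dN/dt = r(1 − N/K) = 0.2 × (1 − 4860/26490).
= 0.2 × 0.81653 = 0.16331.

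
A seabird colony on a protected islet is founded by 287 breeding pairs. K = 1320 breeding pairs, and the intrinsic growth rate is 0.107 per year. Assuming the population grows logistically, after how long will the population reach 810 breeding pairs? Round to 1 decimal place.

16.3 years

A = (K − N₀)/N₀ = (1320 − 287)/287 = 3.5993.
Solve 1320/(1 + 3.5993·e^(−0.107t)) = 810: 1 + 3.5993·e^(−0.107t) = 1.6296, so e^(−0.107t) = 0.174931.
−0.107·t = ln(0.174931) = -1.7434, so t = 1.7434/0.107 = 16.293.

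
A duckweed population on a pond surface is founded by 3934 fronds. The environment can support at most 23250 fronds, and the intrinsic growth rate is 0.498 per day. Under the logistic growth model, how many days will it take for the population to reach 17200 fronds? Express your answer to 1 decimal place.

5.3 days

A = (K − N₀)/N₀ = (23250 − 3934)/3934 = 4.91.
Solve 23250/(1 + 4.91·e^(−0.498t)) = 17200: 1 + 4.91·e^(−0.498t) = 1.3517, so e^(−0.498t) = 0.0716381.
−0.498·t = ln(0.0716381) = -2.6361, so t = 2.6361/0.498 = 5.2934.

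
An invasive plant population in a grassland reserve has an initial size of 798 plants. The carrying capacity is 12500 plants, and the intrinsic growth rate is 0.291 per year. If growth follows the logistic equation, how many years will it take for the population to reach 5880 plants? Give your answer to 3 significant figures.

8.82 years

A = (K − N₀)/N₀ = (12500 − 798)/798 = 14.664.
Solve 12500/(1 + 14.664·e^(−0.291t)) = 5880: 1 + 14.664·e^(−0.291t) = 2.1259, so e^(−0.291t) = 0.0767756.
−0.291·t = ln(0.0767756) = -2.5669, so t = 2.5669/0.291 = 8.8209.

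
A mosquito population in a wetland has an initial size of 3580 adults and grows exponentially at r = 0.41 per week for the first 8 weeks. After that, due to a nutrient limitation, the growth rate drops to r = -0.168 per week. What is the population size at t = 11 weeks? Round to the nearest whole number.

57476 adults

Phase 1: N(8) = 3580·e^(0.41×8) = 3580·e^3.28 = 95141.3.
Phase 2 runs for 11 − 8 = 3 weeks at r = -0.168.
N(11) = 95141.3·e^(-0.168×3) = 95141.3·e^-0.504 = 57475.7.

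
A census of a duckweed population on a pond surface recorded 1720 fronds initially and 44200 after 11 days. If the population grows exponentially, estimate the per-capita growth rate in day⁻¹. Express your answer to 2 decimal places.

From N(t) = N₀·e^(rt): e^(r·11) = 44200/1720 = 25.698.
r·11 = ln(25.698) = 3.2464, so r = 3.2464/11 = 0.29513.

0.30 per day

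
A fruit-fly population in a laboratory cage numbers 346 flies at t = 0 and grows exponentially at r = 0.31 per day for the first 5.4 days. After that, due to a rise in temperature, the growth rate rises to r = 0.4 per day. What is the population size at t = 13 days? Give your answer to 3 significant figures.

Phase 1: N(5.4) = 346·e^(0.31×5.4) = 346·e^1.674 = 1845.38.
Phase 2 runs for 13 − 5.4 = 7.6 days at r = 0.4.
N(13) = 1845.38·e^(0.4×7.6) = 1845.38·e^3.04 = 38578.1.

38600 flies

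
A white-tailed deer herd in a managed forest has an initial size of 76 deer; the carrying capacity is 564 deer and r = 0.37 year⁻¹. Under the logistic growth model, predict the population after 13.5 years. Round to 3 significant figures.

540 deer

A = (K − N₀)/N₀ = (564 − 76)/76 = 6.4211.
N(t) = K/(1 + A·e^(−rt)) = 564/(1 + 6.4211×e^(−0.37×13.5)).
e^(−4.995) = 0.0067717; denominator = 1 + 6.4211×0.0067717 = 1.0435.
N = 564/1.0435 = 540.498.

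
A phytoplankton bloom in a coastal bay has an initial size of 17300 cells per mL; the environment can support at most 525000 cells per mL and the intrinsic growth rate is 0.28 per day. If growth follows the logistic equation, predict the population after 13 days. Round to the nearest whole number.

296539 cells per mL

A = (K − N₀)/N₀ = (525000 − 17300)/17300 = 29.347.
N(t) = K/(1 + A·e^(−rt)) = 525000/(1 + 29.347×e^(−0.28×13)).
e^(−3.64) = 0.026252; denominator = 1 + 29.347×0.026252 = 1.7704.
N = 525000/1.7704 = 296539.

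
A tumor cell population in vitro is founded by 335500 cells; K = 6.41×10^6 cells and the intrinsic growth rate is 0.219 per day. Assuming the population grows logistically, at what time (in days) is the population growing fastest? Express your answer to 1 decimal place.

13.2 days

Logistic growth is fastest at N = K/2 = 3.205×10^6.
A = (K − N₀)/N₀ = 18.106. Set K/(1 + A·e^(−rt)) = K/2 → A·e^(−rt) = 1.
e^(−0.219t) = 1/18.106 = 0.0552309, so t = ln(18.106)/0.219 = 2.8962/0.219 = 13.225.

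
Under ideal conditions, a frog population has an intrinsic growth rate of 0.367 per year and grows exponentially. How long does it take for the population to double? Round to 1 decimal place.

Doubling time t_d = ln(2)/r = 0.6931/0.367 = 1.8887.

1.9 years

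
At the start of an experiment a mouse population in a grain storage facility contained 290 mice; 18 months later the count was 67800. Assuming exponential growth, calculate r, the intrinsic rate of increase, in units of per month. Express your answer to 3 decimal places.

0.303 per month

From N(t) = N₀·e^(rt): e^(r·18) = 67800/290 = 233.79.
r·18 = ln(233.79) = 5.4544, so r = 5.4544/18 = 0.30302.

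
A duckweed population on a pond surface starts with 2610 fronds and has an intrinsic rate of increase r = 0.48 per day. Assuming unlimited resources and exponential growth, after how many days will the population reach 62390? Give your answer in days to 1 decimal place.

6.6 days

Set N₀·e^(rt) = 62390: e^(0.48·t) = 62390/2610 = 23.904.
0.48·t = ln(23.904) = 3.1741, so t = 3.1741/0.48 = 6.6126.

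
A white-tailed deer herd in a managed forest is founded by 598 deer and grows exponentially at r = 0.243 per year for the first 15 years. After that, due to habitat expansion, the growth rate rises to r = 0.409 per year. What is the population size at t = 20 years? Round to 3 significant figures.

Phase 1: N(15) = 598·e^(0.243×15) = 598·e^3.645 = 22893.1.
Phase 2 runs for 20 − 15 = 5 years at r = 0.409.
N(20) = 22893.1·e^(0.409×5) = 22893.1·e^2.045 = 176944.

177000 deer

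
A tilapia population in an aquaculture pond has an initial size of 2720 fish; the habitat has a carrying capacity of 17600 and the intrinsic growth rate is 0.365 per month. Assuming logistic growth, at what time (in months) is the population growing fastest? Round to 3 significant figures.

Logistic growth is fastest at N = K/2 = 8800.
A = (K − N₀)/N₀ = 5.4706. Set K/(1 + A·e^(−rt)) = K/2 → A·e^(−rt) = 1.
e^(−0.365t) = 1/5.4706 = 0.182796, so t = ln(5.4706)/0.365 = 1.6994/0.365 = 4.6559.

4.66 months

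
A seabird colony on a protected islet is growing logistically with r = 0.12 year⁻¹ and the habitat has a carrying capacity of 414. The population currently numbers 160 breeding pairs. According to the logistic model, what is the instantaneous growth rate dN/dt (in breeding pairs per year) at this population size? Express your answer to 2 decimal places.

dN/dt = rN(1 − N/K) = 0.12 × 160 × (1 − 160/414).
1 − 160/414 = 0.61353; dN/dt = 0.12 × 160 × 0.61353 = 11.78.

11.78 breeding pairs per year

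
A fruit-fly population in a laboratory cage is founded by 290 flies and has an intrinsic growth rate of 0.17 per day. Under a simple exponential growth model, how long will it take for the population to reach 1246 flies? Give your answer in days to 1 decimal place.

Set N₀·e^(rt) = 1246: e^(0.17·t) = 1246/290 = 4.2966.
0.17·t = ln(4.2966) = 1.4578, so t = 1.4578/0.17 = 8.5754.

8.6 days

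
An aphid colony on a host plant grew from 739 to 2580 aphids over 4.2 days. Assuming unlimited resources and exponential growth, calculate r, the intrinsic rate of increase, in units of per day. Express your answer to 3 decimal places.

0.298 per day

From N(t) = N₀·e^(rt): e^(r·4.2) = 2580/739 = 3.4912.
r·4.2 = ln(3.4912) = 1.2502, so r = 1.2502/4.2 = 0.29768.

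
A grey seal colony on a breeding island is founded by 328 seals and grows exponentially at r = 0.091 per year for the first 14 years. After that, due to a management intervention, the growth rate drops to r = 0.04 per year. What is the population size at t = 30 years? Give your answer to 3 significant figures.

2220 seals

Phase 1: N(14) = 328·e^(0.091×14) = 328·e^1.274 = 1172.64.
Phase 2 runs for 30 − 14 = 16 years at r = 0.04.
N(30) = 1172.64·e^(0.04×16) = 1172.64·e^0.64 = 2223.89.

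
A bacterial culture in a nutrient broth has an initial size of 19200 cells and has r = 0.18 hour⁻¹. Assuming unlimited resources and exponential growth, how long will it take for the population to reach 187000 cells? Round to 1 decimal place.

Set N₀·e^(rt) = 187000: e^(0.18·t) = 187000/19200 = 9.7396.
0.18·t = ln(9.7396) = 2.2762, so t = 2.2762/0.18 = 12.646.

12.6 hours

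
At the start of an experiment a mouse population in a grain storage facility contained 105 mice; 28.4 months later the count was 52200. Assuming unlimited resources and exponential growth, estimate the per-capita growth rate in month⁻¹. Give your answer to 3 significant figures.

From N(t) = N₀·e^(rt): e^(r·28.4) = 52200/105 = 497.14.
r·28.4 = ln(497.14) = 6.2089, so r = 6.2089/28.4 = 0.21862.

0.219 per month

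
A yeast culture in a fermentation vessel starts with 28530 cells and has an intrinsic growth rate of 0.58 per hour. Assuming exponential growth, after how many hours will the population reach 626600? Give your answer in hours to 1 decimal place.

Set N₀·e^(rt) = 626600: e^(0.58·t) = 626600/28530 = 21.963.
0.58·t = ln(21.963) = 3.0894, so t = 3.0894/0.58 = 5.3265.

5.3 hours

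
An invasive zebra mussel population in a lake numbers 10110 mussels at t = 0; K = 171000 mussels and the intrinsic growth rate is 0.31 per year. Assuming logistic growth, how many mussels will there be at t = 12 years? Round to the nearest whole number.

123407 mussels

A = (K − N₀)/N₀ = (171000 − 10110)/10110 = 15.914.
N(t) = K/(1 + A·e^(−rt)) = 171000/(1 + 15.914×e^(−0.31×12)).
e^(−3.72) = 0.024234; denominator = 1 + 15.914×0.024234 = 1.3857.
N = 171000/1.3857 = 123407.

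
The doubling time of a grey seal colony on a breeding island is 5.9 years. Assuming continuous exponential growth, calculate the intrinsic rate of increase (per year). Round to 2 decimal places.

r = ln(2)/t_d = 0.6931/5.9 = 0.11748.

0.12 per year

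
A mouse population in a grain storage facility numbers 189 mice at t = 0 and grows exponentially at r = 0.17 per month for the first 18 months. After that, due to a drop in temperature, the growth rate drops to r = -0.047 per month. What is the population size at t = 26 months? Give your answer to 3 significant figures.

2770 mice

Phase 1: N(18) = 189·e^(0.17×18) = 189·e^3.06 = 4030.91.
Phase 2 runs for 26 − 18 = 8 months at r = -0.047.
N(26) = 4030.91·e^(-0.047×8) = 4030.91·e^-0.376 = 2767.63.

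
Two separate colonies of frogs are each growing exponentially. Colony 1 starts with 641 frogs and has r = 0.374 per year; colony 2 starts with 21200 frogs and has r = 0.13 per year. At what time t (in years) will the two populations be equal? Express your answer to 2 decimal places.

14.34 years

Set 641·e^(0.374t) = 21200·e^(0.13t).
e^((0.374 − 0.13)t) = 21200/641 → e^(0.244·t) = 33.073.
0.244·t = ln(33.073) = 3.4987, so t = 3.4987/0.244 = 14.339.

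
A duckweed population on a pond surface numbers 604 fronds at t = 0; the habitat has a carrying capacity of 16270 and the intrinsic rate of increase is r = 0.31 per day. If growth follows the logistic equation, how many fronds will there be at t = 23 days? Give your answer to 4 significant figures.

15940 fronds

A = (K − N₀)/N₀ = (16270 − 604)/604 = 25.937.
N(t) = K/(1 + A·e^(−rt)) = 16270/(1 + 25.937×e^(−0.31×23)).
e^(−7.13) = 0.00080072; denominator = 1 + 25.937×0.00080072 = 1.0208.
N = 16270/1.0208 = 15939.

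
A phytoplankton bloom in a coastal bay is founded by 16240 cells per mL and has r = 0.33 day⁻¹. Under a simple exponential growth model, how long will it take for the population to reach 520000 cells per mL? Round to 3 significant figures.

Set N₀·e^(rt) = 520000: e^(0.33·t) = 520000/16240 = 32.02.
0.33·t = ln(32.02) = 3.4664, so t = 3.4664/0.33 = 10.504.

10.5 days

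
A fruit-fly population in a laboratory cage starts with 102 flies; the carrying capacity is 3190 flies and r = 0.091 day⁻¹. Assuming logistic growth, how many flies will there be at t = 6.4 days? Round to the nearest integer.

178 flies

A = (K − N₀)/N₀ = (3190 − 102)/102 = 30.275.
N(t) = K/(1 + A·e^(−rt)) = 3190/(1 + 30.275×e^(−0.091×6.4)).
e^(−0.5824) = 0.55856; denominator = 1 + 30.275×0.55856 = 17.91.
N = 3190/17.91 = 178.113.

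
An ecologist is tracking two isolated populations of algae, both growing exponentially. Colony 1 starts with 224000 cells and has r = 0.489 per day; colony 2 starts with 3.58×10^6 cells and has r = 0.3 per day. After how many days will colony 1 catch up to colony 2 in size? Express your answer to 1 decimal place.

Set 224000·e^(0.489t) = 3.58×10^6·e^(0.3t).
e^((0.489 − 0.3)t) = 3.58×10^6/224000 → e^(0.189·t) = 15.982.
0.189·t = ln(15.982) = 2.7715, so t = 2.7715/0.189 = 14.664.

14.7 days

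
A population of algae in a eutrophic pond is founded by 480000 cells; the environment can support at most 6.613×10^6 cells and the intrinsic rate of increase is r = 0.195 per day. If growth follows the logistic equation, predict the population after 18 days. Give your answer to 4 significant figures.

4785000 cells

A = (K − N₀)/N₀ = (6.613×10^6 − 480000)/480000 = 12.777.
N(t) = K/(1 + A·e^(−rt)) = 6.613×10^6/(1 + 12.777×e^(−0.195×18)).
e^(−3.51) = 0.029897; denominator = 1 + 12.777×0.029897 = 1.382.
N = 6.613×10^6/1.382 = 4.78511×10^6.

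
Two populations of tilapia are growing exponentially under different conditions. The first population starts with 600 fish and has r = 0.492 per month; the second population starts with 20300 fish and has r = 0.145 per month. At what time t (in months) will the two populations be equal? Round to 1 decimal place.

10.1 months

Set 600·e^(0.492t) = 20300·e^(0.145t).
e^((0.492 − 0.145)t) = 20300/600 → e^(0.347·t) = 33.833.
0.347·t = ln(33.833) = 3.5214, so t = 3.5214/0.347 = 10.148.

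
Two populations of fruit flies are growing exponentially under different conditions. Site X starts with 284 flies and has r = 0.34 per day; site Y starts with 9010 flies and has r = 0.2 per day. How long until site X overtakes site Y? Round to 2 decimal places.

Set 284·e^(0.34t) = 9010·e^(0.2t).
e^((0.34 − 0.2)t) = 9010/284 → e^(0.14·t) = 31.725.
0.14·t = ln(31.725) = 3.4571, so t = 3.4571/0.14 = 24.694.

24.69 days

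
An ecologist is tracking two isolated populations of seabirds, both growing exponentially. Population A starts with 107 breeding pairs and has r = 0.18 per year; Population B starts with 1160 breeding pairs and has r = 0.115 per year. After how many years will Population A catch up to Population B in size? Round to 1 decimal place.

Set 107·e^(0.18t) = 1160·e^(0.115t).
e^((0.18 − 0.115)t) = 1160/107 → e^(0.065·t) = 10.841.
0.065·t = ln(10.841) = 2.3833, so t = 2.3833/0.065 = 36.667.

36.7 years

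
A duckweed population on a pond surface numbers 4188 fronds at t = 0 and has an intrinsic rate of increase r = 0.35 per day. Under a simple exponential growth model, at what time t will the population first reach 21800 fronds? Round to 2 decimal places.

4.71 days

Set N₀·e^(rt) = 21800: e^(0.35·t) = 21800/4188 = 5.2053.
0.35·t = ln(5.2053) = 1.6497, so t = 1.6497/0.35 = 4.7134.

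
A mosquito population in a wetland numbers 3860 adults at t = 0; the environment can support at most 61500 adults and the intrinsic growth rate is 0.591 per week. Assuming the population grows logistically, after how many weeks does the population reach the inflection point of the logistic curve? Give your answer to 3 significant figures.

Logistic growth is fastest at N = K/2 = 30750.
A = (K − N₀)/N₀ = 14.933. Set K/(1 + A·e^(−rt)) = K/2 → A·e^(−rt) = 1.
e^(−0.591t) = 1/14.933 = 0.0669674, so t = ln(14.933)/0.591 = 2.7035/0.591 = 4.5745.

4.57 weeks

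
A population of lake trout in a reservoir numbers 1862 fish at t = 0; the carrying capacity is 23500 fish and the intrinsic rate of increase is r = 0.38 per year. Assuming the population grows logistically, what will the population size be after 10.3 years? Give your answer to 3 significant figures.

19100 fish

A = (K − N₀)/N₀ = (23500 − 1862)/1862 = 11.621.
N(t) = K/(1 + A·e^(−rt)) = 23500/(1 + 11.621×e^(−0.38×10.3)).
e^(−3.914) = 0.01996; denominator = 1 + 11.621×0.01996 = 1.232.
N = 23500/1.232 = 19075.3.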